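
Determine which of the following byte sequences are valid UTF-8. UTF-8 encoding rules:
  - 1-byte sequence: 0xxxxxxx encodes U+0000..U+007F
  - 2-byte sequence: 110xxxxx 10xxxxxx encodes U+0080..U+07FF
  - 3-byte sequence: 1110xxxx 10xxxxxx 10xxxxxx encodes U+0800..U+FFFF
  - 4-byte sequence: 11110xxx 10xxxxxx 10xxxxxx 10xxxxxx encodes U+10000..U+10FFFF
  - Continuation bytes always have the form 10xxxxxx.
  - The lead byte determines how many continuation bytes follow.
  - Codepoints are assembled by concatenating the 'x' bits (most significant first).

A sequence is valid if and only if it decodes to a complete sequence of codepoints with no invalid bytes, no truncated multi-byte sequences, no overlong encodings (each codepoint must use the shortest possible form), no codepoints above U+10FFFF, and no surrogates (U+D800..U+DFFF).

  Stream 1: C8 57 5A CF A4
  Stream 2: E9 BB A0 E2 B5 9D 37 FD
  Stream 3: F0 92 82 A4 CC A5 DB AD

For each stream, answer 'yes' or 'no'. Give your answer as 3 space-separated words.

Answer: no no yes

Derivation:
Stream 1: error at byte offset 1. INVALID
Stream 2: error at byte offset 7. INVALID
Stream 3: decodes cleanly. VALID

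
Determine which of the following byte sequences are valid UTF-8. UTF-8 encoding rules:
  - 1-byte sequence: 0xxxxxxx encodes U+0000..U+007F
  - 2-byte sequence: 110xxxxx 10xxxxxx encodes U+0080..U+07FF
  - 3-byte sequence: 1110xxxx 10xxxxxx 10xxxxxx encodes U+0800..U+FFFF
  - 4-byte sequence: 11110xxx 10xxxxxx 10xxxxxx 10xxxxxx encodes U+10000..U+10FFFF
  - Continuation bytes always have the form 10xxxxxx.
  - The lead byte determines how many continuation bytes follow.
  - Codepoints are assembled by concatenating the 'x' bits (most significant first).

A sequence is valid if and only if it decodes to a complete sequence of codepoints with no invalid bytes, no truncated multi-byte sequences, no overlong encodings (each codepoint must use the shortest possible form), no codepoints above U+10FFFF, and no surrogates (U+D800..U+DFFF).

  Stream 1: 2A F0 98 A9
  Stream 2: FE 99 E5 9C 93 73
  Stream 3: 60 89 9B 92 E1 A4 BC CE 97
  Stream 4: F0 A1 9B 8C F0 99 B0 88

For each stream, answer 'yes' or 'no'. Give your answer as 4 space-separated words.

Stream 1: error at byte offset 4. INVALID
Stream 2: error at byte offset 0. INVALID
Stream 3: error at byte offset 1. INVALID
Stream 4: decodes cleanly. VALID

Answer: no no no yes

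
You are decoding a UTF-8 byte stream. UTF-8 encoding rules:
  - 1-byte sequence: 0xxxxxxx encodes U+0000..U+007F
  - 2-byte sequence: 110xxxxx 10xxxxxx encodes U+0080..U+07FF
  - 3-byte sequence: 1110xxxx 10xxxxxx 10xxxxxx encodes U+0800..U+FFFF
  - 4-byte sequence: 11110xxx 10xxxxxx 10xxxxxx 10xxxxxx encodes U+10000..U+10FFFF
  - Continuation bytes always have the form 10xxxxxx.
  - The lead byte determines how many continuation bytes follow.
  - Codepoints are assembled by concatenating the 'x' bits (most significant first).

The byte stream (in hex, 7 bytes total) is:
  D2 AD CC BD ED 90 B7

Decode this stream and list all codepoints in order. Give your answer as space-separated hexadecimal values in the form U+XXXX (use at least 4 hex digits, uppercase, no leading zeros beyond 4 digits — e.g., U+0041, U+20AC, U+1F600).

Answer: U+04AD U+033D U+D437

Derivation:
Byte[0]=D2: 2-byte lead, need 1 cont bytes. acc=0x12
Byte[1]=AD: continuation. acc=(acc<<6)|0x2D=0x4AD
Completed: cp=U+04AD (starts at byte 0)
Byte[2]=CC: 2-byte lead, need 1 cont bytes. acc=0xC
Byte[3]=BD: continuation. acc=(acc<<6)|0x3D=0x33D
Completed: cp=U+033D (starts at byte 2)
Byte[4]=ED: 3-byte lead, need 2 cont bytes. acc=0xD
Byte[5]=90: continuation. acc=(acc<<6)|0x10=0x350
Byte[6]=B7: continuation. acc=(acc<<6)|0x37=0xD437
Completed: cp=U+D437 (starts at byte 4)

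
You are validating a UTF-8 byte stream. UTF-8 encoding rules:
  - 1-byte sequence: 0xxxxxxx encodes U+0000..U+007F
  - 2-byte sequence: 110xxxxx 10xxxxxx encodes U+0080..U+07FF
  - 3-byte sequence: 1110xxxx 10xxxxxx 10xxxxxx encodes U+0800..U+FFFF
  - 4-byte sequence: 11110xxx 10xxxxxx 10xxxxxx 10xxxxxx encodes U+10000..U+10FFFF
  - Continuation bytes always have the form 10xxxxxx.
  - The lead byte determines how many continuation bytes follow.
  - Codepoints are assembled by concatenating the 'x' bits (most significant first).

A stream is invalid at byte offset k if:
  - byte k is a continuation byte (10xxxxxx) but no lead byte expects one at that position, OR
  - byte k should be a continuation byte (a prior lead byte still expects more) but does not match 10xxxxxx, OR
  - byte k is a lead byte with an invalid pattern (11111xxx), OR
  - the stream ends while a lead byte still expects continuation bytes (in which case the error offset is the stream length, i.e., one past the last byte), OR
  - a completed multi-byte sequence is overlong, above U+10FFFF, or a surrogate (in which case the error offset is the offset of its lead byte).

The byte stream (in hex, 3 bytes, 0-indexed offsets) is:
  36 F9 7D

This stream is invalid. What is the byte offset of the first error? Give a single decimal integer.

Answer: 1

Derivation:
Byte[0]=36: 1-byte ASCII. cp=U+0036
Byte[1]=F9: INVALID lead byte (not 0xxx/110x/1110/11110)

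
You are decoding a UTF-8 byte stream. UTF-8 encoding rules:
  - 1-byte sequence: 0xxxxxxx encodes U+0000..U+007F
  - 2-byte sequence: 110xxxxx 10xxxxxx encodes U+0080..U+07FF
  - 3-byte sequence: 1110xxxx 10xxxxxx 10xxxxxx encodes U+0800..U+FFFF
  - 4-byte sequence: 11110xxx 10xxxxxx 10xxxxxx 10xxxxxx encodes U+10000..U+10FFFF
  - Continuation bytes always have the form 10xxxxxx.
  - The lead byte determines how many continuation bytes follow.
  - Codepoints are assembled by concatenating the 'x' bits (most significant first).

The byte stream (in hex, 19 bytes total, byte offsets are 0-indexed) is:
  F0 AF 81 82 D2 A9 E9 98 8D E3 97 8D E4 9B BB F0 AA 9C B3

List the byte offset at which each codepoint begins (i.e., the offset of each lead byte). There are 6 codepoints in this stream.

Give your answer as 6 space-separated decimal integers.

Byte[0]=F0: 4-byte lead, need 3 cont bytes. acc=0x0
Byte[1]=AF: continuation. acc=(acc<<6)|0x2F=0x2F
Byte[2]=81: continuation. acc=(acc<<6)|0x01=0xBC1
Byte[3]=82: continuation. acc=(acc<<6)|0x02=0x2F042
Completed: cp=U+2F042 (starts at byte 0)
Byte[4]=D2: 2-byte lead, need 1 cont bytes. acc=0x12
Byte[5]=A9: continuation. acc=(acc<<6)|0x29=0x4A9
Completed: cp=U+04A9 (starts at byte 4)
Byte[6]=E9: 3-byte lead, need 2 cont bytes. acc=0x9
Byte[7]=98: continuation. acc=(acc<<6)|0x18=0x258
Byte[8]=8D: continuation. acc=(acc<<6)|0x0D=0x960D
Completed: cp=U+960D (starts at byte 6)
Byte[9]=E3: 3-byte lead, need 2 cont bytes. acc=0x3
Byte[10]=97: continuation. acc=(acc<<6)|0x17=0xD7
Byte[11]=8D: continuation. acc=(acc<<6)|0x0D=0x35CD
Completed: cp=U+35CD (starts at byte 9)
Byte[12]=E4: 3-byte lead, need 2 cont bytes. acc=0x4
Byte[13]=9B: continuation. acc=(acc<<6)|0x1B=0x11B
Byte[14]=BB: continuation. acc=(acc<<6)|0x3B=0x46FB
Completed: cp=U+46FB (starts at byte 12)
Byte[15]=F0: 4-byte lead, need 3 cont bytes. acc=0x0
Byte[16]=AA: continuation. acc=(acc<<6)|0x2A=0x2A
Byte[17]=9C: continuation. acc=(acc<<6)|0x1C=0xA9C
Byte[18]=B3: continuation. acc=(acc<<6)|0x33=0x2A733
Completed: cp=U+2A733 (starts at byte 15)

Answer: 0 4 6 9 12 15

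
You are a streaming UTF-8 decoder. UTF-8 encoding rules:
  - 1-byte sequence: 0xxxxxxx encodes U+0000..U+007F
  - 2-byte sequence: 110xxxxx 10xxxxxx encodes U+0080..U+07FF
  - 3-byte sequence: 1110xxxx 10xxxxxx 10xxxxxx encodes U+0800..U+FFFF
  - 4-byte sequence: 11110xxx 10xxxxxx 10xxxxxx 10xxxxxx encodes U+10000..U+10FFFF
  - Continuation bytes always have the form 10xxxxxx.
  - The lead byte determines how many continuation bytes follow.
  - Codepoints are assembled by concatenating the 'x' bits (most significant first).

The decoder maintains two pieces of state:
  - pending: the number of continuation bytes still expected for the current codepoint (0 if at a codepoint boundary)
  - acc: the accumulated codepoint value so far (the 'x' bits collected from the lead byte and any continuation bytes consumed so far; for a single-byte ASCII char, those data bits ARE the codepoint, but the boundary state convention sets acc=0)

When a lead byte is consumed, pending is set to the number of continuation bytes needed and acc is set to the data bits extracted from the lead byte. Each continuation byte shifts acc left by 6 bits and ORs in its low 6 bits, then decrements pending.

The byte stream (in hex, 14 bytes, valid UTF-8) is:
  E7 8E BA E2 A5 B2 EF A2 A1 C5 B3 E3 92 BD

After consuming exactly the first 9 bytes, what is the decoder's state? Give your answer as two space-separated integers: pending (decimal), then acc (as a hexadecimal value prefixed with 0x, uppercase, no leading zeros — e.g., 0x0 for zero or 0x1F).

Answer: 0 0xF8A1

Derivation:
Byte[0]=E7: 3-byte lead. pending=2, acc=0x7
Byte[1]=8E: continuation. acc=(acc<<6)|0x0E=0x1CE, pending=1
Byte[2]=BA: continuation. acc=(acc<<6)|0x3A=0x73BA, pending=0
Byte[3]=E2: 3-byte lead. pending=2, acc=0x2
Byte[4]=A5: continuation. acc=(acc<<6)|0x25=0xA5, pending=1
Byte[5]=B2: continuation. acc=(acc<<6)|0x32=0x2972, pending=0
Byte[6]=EF: 3-byte lead. pending=2, acc=0xF
Byte[7]=A2: continuation. acc=(acc<<6)|0x22=0x3E2, pending=1
Byte[8]=A1: continuation. acc=(acc<<6)|0x21=0xF8A1, pending=0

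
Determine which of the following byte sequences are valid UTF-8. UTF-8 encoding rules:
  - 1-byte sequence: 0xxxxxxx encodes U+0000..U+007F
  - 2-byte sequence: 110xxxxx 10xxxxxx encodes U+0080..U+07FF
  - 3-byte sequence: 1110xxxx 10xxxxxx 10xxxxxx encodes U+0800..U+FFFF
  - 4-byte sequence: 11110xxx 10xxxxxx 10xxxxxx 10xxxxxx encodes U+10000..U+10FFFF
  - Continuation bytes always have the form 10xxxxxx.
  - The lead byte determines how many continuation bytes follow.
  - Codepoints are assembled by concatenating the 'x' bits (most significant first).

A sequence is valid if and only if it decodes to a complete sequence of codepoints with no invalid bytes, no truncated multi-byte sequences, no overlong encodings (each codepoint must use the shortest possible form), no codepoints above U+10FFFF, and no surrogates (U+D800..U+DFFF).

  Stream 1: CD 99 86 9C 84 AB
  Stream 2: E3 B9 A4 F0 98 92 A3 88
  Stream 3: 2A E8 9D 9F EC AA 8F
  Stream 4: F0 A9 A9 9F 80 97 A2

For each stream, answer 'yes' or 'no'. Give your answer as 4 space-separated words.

Answer: no no yes no

Derivation:
Stream 1: error at byte offset 2. INVALID
Stream 2: error at byte offset 7. INVALID
Stream 3: decodes cleanly. VALID
Stream 4: error at byte offset 4. INVALID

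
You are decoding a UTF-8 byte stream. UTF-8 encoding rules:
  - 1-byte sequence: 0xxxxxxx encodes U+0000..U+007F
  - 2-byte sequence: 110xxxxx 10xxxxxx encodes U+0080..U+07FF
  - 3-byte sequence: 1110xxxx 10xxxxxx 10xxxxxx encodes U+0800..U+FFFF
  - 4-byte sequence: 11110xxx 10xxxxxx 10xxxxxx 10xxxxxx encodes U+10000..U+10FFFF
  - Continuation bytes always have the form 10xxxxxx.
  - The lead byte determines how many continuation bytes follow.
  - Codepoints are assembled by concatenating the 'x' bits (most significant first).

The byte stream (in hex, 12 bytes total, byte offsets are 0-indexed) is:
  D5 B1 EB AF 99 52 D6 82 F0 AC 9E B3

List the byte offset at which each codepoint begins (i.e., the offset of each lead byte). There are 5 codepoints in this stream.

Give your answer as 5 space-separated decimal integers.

Answer: 0 2 5 6 8

Derivation:
Byte[0]=D5: 2-byte lead, need 1 cont bytes. acc=0x15
Byte[1]=B1: continuation. acc=(acc<<6)|0x31=0x571
Completed: cp=U+0571 (starts at byte 0)
Byte[2]=EB: 3-byte lead, need 2 cont bytes. acc=0xB
Byte[3]=AF: continuation. acc=(acc<<6)|0x2F=0x2EF
Byte[4]=99: continuation. acc=(acc<<6)|0x19=0xBBD9
Completed: cp=U+BBD9 (starts at byte 2)
Byte[5]=52: 1-byte ASCII. cp=U+0052
Byte[6]=D6: 2-byte lead, need 1 cont bytes. acc=0x16
Byte[7]=82: continuation. acc=(acc<<6)|0x02=0x582
Completed: cp=U+0582 (starts at byte 6)
Byte[8]=F0: 4-byte lead, need 3 cont bytes. acc=0x0
Byte[9]=AC: continuation. acc=(acc<<6)|0x2C=0x2C
Byte[10]=9E: continuation. acc=(acc<<6)|0x1E=0xB1E
Byte[11]=B3: continuation. acc=(acc<<6)|0x33=0x2C7B3
Completed: cp=U+2C7B3 (starts at byte 8)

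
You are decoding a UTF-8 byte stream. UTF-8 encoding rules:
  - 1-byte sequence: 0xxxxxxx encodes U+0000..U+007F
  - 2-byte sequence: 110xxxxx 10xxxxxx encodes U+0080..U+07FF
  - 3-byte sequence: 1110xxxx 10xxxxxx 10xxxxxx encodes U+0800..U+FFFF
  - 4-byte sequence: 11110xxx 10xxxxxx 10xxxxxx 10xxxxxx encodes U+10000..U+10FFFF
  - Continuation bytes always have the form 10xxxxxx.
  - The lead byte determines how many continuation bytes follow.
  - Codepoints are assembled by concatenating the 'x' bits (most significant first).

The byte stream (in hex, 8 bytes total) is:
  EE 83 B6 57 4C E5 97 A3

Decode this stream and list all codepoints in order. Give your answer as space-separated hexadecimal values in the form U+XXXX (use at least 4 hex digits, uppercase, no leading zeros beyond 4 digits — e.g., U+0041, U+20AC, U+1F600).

Byte[0]=EE: 3-byte lead, need 2 cont bytes. acc=0xE
Byte[1]=83: continuation. acc=(acc<<6)|0x03=0x383
Byte[2]=B6: continuation. acc=(acc<<6)|0x36=0xE0F6
Completed: cp=U+E0F6 (starts at byte 0)
Byte[3]=57: 1-byte ASCII. cp=U+0057
Byte[4]=4C: 1-byte ASCII. cp=U+004C
Byte[5]=E5: 3-byte lead, need 2 cont bytes. acc=0x5
Byte[6]=97: continuation. acc=(acc<<6)|0x17=0x157
Byte[7]=A3: continuation. acc=(acc<<6)|0x23=0x55E3
Completed: cp=U+55E3 (starts at byte 5)

Answer: U+E0F6 U+0057 U+004C U+55E3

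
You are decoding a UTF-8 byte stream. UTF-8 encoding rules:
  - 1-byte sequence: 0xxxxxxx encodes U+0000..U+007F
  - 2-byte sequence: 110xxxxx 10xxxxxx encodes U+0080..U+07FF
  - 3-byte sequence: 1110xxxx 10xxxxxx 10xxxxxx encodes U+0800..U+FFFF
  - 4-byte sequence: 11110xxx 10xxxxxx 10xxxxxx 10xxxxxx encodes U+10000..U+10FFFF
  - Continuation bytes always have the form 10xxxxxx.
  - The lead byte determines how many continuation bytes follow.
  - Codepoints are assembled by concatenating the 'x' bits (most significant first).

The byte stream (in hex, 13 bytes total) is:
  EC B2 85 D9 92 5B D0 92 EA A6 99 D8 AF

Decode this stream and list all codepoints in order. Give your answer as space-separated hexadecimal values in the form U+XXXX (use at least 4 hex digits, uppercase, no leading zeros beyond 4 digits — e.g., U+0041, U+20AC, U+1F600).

Byte[0]=EC: 3-byte lead, need 2 cont bytes. acc=0xC
Byte[1]=B2: continuation. acc=(acc<<6)|0x32=0x332
Byte[2]=85: continuation. acc=(acc<<6)|0x05=0xCC85
Completed: cp=U+CC85 (starts at byte 0)
Byte[3]=D9: 2-byte lead, need 1 cont bytes. acc=0x19
Byte[4]=92: continuation. acc=(acc<<6)|0x12=0x652
Completed: cp=U+0652 (starts at byte 3)
Byte[5]=5B: 1-byte ASCII. cp=U+005B
Byte[6]=D0: 2-byte lead, need 1 cont bytes. acc=0x10
Byte[7]=92: continuation. acc=(acc<<6)|0x12=0x412
Completed: cp=U+0412 (starts at byte 6)
Byte[8]=EA: 3-byte lead, need 2 cont bytes. acc=0xA
Byte[9]=A6: continuation. acc=(acc<<6)|0x26=0x2A6
Byte[10]=99: continuation. acc=(acc<<6)|0x19=0xA999
Completed: cp=U+A999 (starts at byte 8)
Byte[11]=D8: 2-byte lead, need 1 cont bytes. acc=0x18
Byte[12]=AF: continuation. acc=(acc<<6)|0x2F=0x62F
Completed: cp=U+062F (starts at byte 11)

Answer: U+CC85 U+0652 U+005B U+0412 U+A999 U+062F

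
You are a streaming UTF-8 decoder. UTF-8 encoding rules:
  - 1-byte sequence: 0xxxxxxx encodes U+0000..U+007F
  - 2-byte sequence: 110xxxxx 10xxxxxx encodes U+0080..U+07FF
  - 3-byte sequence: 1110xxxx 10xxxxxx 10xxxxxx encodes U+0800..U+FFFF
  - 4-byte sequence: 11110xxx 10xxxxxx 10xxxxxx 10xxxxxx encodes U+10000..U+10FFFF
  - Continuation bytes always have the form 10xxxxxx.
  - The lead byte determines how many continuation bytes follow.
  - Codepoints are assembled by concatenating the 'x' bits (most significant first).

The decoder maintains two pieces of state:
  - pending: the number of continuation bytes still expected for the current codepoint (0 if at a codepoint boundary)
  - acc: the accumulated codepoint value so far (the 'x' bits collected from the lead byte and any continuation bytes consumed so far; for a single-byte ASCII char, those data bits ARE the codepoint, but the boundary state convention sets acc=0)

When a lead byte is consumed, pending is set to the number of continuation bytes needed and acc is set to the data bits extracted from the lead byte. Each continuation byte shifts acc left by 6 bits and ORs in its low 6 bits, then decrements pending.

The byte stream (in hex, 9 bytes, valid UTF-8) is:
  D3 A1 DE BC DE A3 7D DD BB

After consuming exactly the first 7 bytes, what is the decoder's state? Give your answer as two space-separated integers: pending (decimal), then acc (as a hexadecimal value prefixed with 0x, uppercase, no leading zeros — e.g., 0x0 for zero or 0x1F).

Answer: 0 0x0

Derivation:
Byte[0]=D3: 2-byte lead. pending=1, acc=0x13
Byte[1]=A1: continuation. acc=(acc<<6)|0x21=0x4E1, pending=0
Byte[2]=DE: 2-byte lead. pending=1, acc=0x1E
Byte[3]=BC: continuation. acc=(acc<<6)|0x3C=0x7BC, pending=0
Byte[4]=DE: 2-byte lead. pending=1, acc=0x1E
Byte[5]=A3: continuation. acc=(acc<<6)|0x23=0x7A3, pending=0
Byte[6]=7D: 1-byte. pending=0, acc=0x0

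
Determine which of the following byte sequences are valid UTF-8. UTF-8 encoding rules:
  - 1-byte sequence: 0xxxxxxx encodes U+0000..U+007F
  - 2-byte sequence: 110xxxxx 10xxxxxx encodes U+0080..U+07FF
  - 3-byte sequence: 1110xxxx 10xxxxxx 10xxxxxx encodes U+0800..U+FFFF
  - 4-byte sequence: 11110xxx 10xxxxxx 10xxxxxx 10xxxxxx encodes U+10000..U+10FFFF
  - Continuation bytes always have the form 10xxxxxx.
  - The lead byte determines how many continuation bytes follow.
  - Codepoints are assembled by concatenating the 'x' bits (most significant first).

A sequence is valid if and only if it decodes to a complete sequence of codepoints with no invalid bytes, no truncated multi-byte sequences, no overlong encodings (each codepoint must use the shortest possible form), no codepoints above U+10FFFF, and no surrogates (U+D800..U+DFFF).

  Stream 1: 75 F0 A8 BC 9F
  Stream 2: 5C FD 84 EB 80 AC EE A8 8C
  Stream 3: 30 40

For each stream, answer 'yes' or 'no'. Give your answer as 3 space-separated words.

Answer: yes no yes

Derivation:
Stream 1: decodes cleanly. VALID
Stream 2: error at byte offset 1. INVALID
Stream 3: decodes cleanly. VALID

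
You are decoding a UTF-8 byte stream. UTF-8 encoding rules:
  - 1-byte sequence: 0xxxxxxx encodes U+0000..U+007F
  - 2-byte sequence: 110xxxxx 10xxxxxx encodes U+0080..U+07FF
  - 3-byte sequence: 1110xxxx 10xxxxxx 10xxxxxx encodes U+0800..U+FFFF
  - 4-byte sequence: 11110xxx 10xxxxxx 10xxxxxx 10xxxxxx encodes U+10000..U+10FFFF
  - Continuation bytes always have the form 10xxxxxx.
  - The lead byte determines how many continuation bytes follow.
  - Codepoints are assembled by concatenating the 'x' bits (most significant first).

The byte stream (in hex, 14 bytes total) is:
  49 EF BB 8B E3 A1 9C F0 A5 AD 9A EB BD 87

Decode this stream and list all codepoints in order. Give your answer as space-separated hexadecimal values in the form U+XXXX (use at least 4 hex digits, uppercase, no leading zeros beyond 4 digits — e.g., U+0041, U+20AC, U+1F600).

Byte[0]=49: 1-byte ASCII. cp=U+0049
Byte[1]=EF: 3-byte lead, need 2 cont bytes. acc=0xF
Byte[2]=BB: continuation. acc=(acc<<6)|0x3B=0x3FB
Byte[3]=8B: continuation. acc=(acc<<6)|0x0B=0xFECB
Completed: cp=U+FECB (starts at byte 1)
Byte[4]=E3: 3-byte lead, need 2 cont bytes. acc=0x3
Byte[5]=A1: continuation. acc=(acc<<6)|0x21=0xE1
Byte[6]=9C: continuation. acc=(acc<<6)|0x1C=0x385C
Completed: cp=U+385C (starts at byte 4)
Byte[7]=F0: 4-byte lead, need 3 cont bytes. acc=0x0
Byte[8]=A5: continuation. acc=(acc<<6)|0x25=0x25
Byte[9]=AD: continuation. acc=(acc<<6)|0x2D=0x96D
Byte[10]=9A: continuation. acc=(acc<<6)|0x1A=0x25B5A
Completed: cp=U+25B5A (starts at byte 7)
Byte[11]=EB: 3-byte lead, need 2 cont bytes. acc=0xB
Byte[12]=BD: continuation. acc=(acc<<6)|0x3D=0x2FD
Byte[13]=87: continuation. acc=(acc<<6)|0x07=0xBF47
Completed: cp=U+BF47 (starts at byte 11)

Answer: U+0049 U+FECB U+385C U+25B5A U+BF47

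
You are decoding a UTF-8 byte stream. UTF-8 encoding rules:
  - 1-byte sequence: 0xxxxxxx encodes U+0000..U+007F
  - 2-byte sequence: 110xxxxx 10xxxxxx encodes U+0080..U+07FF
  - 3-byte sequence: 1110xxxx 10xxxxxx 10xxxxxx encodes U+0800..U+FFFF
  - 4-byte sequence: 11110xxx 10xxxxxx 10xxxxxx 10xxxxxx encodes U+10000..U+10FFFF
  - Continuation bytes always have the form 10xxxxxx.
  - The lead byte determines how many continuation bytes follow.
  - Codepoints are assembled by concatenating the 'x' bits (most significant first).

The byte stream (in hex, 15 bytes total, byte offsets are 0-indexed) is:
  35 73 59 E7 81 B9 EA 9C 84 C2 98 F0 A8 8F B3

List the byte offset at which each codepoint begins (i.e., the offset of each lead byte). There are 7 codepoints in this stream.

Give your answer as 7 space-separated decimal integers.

Byte[0]=35: 1-byte ASCII. cp=U+0035
Byte[1]=73: 1-byte ASCII. cp=U+0073
Byte[2]=59: 1-byte ASCII. cp=U+0059
Byte[3]=E7: 3-byte lead, need 2 cont bytes. acc=0x7
Byte[4]=81: continuation. acc=(acc<<6)|0x01=0x1C1
Byte[5]=B9: continuation. acc=(acc<<6)|0x39=0x7079
Completed: cp=U+7079 (starts at byte 3)
Byte[6]=EA: 3-byte lead, need 2 cont bytes. acc=0xA
Byte[7]=9C: continuation. acc=(acc<<6)|0x1C=0x29C
Byte[8]=84: continuation. acc=(acc<<6)|0x04=0xA704
Completed: cp=U+A704 (starts at byte 6)
Byte[9]=C2: 2-byte lead, need 1 cont bytes. acc=0x2
Byte[10]=98: continuation. acc=(acc<<6)|0x18=0x98
Completed: cp=U+0098 (starts at byte 9)
Byte[11]=F0: 4-byte lead, need 3 cont bytes. acc=0x0
Byte[12]=A8: continuation. acc=(acc<<6)|0x28=0x28
Byte[13]=8F: continuation. acc=(acc<<6)|0x0F=0xA0F
Byte[14]=B3: continuation. acc=(acc<<6)|0x33=0x283F3
Completed: cp=U+283F3 (starts at byte 11)

Answer: 0 1 2 3 6 9 11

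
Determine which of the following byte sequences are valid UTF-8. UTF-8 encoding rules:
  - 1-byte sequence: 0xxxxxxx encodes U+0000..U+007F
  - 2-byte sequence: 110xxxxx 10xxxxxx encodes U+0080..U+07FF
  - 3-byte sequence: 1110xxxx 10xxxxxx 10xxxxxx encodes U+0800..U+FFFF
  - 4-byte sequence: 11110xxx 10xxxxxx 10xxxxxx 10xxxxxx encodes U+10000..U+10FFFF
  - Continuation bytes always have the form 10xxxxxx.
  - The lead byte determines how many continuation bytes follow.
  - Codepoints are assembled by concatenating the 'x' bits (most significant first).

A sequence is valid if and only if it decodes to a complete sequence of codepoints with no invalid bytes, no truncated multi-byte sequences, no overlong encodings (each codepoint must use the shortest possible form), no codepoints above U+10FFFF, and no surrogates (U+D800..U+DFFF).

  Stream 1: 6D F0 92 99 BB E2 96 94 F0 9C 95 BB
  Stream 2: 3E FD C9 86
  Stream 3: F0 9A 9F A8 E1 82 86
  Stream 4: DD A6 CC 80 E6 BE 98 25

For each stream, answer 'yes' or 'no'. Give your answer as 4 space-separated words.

Answer: yes no yes yes

Derivation:
Stream 1: decodes cleanly. VALID
Stream 2: error at byte offset 1. INVALID
Stream 3: decodes cleanly. VALID
Stream 4: decodes cleanly. VALID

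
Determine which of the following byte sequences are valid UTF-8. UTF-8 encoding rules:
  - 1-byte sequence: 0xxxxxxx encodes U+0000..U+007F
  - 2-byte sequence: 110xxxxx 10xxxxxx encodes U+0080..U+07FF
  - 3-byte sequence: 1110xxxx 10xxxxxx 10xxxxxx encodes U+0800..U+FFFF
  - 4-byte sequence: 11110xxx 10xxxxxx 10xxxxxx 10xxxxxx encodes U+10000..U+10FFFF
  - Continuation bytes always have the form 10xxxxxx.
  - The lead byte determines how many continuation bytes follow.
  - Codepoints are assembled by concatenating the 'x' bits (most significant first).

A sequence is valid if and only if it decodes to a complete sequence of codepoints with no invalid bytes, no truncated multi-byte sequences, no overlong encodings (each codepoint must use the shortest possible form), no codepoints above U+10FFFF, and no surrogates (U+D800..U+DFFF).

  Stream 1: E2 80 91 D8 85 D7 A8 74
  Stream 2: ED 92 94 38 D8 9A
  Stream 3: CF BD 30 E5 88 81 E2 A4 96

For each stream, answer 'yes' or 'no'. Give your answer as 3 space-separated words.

Answer: yes yes yes

Derivation:
Stream 1: decodes cleanly. VALID
Stream 2: decodes cleanly. VALID
Stream 3: decodes cleanly. VALID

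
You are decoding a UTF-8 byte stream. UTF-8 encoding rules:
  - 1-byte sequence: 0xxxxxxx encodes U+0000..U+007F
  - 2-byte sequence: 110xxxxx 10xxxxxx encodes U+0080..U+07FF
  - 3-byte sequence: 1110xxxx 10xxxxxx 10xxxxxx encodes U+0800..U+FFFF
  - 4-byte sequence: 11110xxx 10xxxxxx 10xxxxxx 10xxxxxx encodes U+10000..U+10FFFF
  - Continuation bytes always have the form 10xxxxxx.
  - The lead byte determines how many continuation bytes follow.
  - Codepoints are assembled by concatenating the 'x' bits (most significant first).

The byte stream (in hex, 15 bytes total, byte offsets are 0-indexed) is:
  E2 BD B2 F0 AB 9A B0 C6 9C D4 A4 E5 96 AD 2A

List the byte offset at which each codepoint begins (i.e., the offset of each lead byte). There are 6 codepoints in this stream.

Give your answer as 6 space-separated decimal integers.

Answer: 0 3 7 9 11 14

Derivation:
Byte[0]=E2: 3-byte lead, need 2 cont bytes. acc=0x2
Byte[1]=BD: continuation. acc=(acc<<6)|0x3D=0xBD
Byte[2]=B2: continuation. acc=(acc<<6)|0x32=0x2F72
Completed: cp=U+2F72 (starts at byte 0)
Byte[3]=F0: 4-byte lead, need 3 cont bytes. acc=0x0
Byte[4]=AB: continuation. acc=(acc<<6)|0x2B=0x2B
Byte[5]=9A: continuation. acc=(acc<<6)|0x1A=0xADA
Byte[6]=B0: continuation. acc=(acc<<6)|0x30=0x2B6B0
Completed: cp=U+2B6B0 (starts at byte 3)
Byte[7]=C6: 2-byte lead, need 1 cont bytes. acc=0x6
Byte[8]=9C: continuation. acc=(acc<<6)|0x1C=0x19C
Completed: cp=U+019C (starts at byte 7)
Byte[9]=D4: 2-byte lead, need 1 cont bytes. acc=0x14
Byte[10]=A4: continuation. acc=(acc<<6)|0x24=0x524
Completed: cp=U+0524 (starts at byte 9)
Byte[11]=E5: 3-byte lead, need 2 cont bytes. acc=0x5
Byte[12]=96: continuation. acc=(acc<<6)|0x16=0x156
Byte[13]=AD: continuation. acc=(acc<<6)|0x2D=0x55AD
Completed: cp=U+55AD (starts at byte 11)
Byte[14]=2A: 1-byte ASCII. cp=U+002A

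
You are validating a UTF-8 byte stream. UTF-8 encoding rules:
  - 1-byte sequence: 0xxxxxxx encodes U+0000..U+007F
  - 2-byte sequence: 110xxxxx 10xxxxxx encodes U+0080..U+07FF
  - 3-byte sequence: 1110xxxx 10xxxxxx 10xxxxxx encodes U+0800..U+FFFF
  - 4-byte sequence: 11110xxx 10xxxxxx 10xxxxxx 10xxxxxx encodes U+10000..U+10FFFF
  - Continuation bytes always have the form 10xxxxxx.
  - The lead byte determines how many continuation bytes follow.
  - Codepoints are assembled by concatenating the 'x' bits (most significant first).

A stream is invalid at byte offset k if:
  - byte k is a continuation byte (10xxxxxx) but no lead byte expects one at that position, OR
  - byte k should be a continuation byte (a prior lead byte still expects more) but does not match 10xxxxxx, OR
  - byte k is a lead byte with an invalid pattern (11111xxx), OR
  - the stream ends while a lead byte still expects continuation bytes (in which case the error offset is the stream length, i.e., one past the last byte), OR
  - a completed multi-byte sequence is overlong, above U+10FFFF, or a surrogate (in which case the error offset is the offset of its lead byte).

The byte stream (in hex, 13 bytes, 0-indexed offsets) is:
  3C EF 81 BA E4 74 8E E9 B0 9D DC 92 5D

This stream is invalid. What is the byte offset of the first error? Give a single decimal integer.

Answer: 5

Derivation:
Byte[0]=3C: 1-byte ASCII. cp=U+003C
Byte[1]=EF: 3-byte lead, need 2 cont bytes. acc=0xF
Byte[2]=81: continuation. acc=(acc<<6)|0x01=0x3C1
Byte[3]=BA: continuation. acc=(acc<<6)|0x3A=0xF07A
Completed: cp=U+F07A (starts at byte 1)
Byte[4]=E4: 3-byte lead, need 2 cont bytes. acc=0x4
Byte[5]=74: expected 10xxxxxx continuation. INVALID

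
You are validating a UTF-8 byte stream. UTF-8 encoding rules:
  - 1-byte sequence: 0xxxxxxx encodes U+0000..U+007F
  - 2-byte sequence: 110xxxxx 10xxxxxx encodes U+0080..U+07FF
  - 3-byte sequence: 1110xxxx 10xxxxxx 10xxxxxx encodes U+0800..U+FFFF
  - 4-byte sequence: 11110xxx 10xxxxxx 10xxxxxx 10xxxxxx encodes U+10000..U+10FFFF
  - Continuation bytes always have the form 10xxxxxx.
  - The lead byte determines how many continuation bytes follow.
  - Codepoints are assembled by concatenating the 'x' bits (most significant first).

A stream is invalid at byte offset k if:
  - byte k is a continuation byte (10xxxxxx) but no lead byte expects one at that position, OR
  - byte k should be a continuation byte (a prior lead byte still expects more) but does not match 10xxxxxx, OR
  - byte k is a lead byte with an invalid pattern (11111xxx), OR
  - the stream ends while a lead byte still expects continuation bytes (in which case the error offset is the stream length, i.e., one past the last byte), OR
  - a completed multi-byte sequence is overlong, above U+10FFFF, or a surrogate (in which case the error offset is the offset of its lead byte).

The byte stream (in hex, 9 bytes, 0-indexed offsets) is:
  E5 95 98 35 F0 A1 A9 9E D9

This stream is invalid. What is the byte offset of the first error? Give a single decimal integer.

Byte[0]=E5: 3-byte lead, need 2 cont bytes. acc=0x5
Byte[1]=95: continuation. acc=(acc<<6)|0x15=0x155
Byte[2]=98: continuation. acc=(acc<<6)|0x18=0x5558
Completed: cp=U+5558 (starts at byte 0)
Byte[3]=35: 1-byte ASCII. cp=U+0035
Byte[4]=F0: 4-byte lead, need 3 cont bytes. acc=0x0
Byte[5]=A1: continuation. acc=(acc<<6)|0x21=0x21
Byte[6]=A9: continuation. acc=(acc<<6)|0x29=0x869
Byte[7]=9E: continuation. acc=(acc<<6)|0x1E=0x21A5E
Completed: cp=U+21A5E (starts at byte 4)
Byte[8]=D9: 2-byte lead, need 1 cont bytes. acc=0x19
Byte[9]: stream ended, expected continuation. INVALID

Answer: 9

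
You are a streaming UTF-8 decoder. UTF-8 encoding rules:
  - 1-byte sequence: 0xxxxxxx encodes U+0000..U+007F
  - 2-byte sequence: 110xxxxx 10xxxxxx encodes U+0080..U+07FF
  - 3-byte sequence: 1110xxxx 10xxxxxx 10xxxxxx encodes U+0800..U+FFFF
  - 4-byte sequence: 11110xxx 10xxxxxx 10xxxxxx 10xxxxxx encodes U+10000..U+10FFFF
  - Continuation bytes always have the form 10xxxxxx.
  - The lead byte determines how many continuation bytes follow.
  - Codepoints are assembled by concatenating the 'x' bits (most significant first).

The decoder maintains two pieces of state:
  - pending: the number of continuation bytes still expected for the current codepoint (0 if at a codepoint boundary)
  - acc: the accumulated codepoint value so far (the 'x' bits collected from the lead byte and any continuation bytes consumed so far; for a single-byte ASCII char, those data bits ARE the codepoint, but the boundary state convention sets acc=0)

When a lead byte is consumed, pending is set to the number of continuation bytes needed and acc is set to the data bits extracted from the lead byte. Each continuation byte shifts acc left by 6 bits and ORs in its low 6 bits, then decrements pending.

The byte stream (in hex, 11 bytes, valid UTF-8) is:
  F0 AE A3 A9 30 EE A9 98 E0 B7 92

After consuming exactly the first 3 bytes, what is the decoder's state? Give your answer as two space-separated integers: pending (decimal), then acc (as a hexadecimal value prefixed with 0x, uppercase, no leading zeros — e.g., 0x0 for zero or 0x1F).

Answer: 1 0xBA3

Derivation:
Byte[0]=F0: 4-byte lead. pending=3, acc=0x0
Byte[1]=AE: continuation. acc=(acc<<6)|0x2E=0x2E, pending=2
Byte[2]=A3: continuation. acc=(acc<<6)|0x23=0xBA3, pending=1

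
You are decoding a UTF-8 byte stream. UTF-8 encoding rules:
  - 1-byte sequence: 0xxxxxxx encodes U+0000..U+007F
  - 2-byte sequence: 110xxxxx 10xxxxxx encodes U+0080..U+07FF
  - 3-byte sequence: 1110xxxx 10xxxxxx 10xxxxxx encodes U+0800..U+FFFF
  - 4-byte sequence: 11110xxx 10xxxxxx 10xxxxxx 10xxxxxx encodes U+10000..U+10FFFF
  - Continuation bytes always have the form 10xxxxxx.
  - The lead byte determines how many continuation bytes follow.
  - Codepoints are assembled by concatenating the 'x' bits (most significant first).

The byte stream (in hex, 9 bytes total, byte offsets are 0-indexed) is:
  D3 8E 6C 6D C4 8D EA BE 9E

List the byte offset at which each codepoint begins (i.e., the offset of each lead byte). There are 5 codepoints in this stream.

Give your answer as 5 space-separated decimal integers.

Byte[0]=D3: 2-byte lead, need 1 cont bytes. acc=0x13
Byte[1]=8E: continuation. acc=(acc<<6)|0x0E=0x4CE
Completed: cp=U+04CE (starts at byte 0)
Byte[2]=6C: 1-byte ASCII. cp=U+006C
Byte[3]=6D: 1-byte ASCII. cp=U+006D
Byte[4]=C4: 2-byte lead, need 1 cont bytes. acc=0x4
Byte[5]=8D: continuation. acc=(acc<<6)|0x0D=0x10D
Completed: cp=U+010D (starts at byte 4)
Byte[6]=EA: 3-byte lead, need 2 cont bytes. acc=0xA
Byte[7]=BE: continuation. acc=(acc<<6)|0x3E=0x2BE
Byte[8]=9E: continuation. acc=(acc<<6)|0x1E=0xAF9E
Completed: cp=U+AF9E (starts at byte 6)

Answer: 0 2 3 4 6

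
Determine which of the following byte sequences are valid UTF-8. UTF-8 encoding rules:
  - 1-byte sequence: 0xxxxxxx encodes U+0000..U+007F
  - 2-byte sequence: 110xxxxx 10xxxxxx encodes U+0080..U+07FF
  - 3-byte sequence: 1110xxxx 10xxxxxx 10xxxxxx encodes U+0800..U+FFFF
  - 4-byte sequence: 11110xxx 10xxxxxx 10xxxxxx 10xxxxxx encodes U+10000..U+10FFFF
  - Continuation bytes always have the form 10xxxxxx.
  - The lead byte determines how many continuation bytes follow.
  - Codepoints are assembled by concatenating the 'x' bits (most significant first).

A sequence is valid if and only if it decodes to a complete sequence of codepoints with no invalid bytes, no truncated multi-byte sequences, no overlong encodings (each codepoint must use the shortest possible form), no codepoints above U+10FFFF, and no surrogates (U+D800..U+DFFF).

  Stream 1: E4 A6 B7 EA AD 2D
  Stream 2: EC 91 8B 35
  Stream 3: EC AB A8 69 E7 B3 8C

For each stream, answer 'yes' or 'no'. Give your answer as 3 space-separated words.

Answer: no yes yes

Derivation:
Stream 1: error at byte offset 5. INVALID
Stream 2: decodes cleanly. VALID
Stream 3: decodes cleanly. VALID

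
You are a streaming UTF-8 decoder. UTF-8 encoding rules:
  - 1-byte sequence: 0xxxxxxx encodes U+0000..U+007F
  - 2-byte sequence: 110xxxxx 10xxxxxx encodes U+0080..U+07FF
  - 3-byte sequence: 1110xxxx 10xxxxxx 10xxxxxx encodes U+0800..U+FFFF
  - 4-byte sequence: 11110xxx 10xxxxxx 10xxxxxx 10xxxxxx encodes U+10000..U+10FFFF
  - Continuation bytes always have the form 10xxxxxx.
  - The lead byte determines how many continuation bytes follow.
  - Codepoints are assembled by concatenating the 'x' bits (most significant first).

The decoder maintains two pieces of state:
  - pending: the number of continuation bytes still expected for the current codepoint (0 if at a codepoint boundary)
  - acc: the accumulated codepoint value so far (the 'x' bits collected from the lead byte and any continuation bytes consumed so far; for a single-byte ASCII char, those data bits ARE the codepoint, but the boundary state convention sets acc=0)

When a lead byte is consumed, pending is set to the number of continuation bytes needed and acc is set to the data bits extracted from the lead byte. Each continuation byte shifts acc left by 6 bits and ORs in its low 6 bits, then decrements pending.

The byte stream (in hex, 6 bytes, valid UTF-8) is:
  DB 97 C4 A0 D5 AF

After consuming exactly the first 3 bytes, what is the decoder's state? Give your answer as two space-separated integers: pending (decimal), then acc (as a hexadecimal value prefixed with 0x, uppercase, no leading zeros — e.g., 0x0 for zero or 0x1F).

Answer: 1 0x4

Derivation:
Byte[0]=DB: 2-byte lead. pending=1, acc=0x1B
Byte[1]=97: continuation. acc=(acc<<6)|0x17=0x6D7, pending=0
Byte[2]=C4: 2-byte lead. pending=1, acc=0x4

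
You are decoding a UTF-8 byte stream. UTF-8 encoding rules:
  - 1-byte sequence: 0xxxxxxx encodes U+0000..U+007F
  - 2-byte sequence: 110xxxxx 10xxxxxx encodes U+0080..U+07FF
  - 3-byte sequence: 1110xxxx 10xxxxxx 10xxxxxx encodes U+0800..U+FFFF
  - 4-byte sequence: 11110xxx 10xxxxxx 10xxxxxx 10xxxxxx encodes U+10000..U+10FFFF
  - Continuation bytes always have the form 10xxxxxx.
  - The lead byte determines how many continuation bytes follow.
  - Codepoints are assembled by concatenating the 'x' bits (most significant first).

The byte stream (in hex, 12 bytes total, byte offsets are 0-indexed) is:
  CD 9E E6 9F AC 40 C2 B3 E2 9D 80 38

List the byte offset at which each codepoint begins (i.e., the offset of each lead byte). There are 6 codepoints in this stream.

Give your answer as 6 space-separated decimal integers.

Answer: 0 2 5 6 8 11

Derivation:
Byte[0]=CD: 2-byte lead, need 1 cont bytes. acc=0xD
Byte[1]=9E: continuation. acc=(acc<<6)|0x1E=0x35E
Completed: cp=U+035E (starts at byte 0)
Byte[2]=E6: 3-byte lead, need 2 cont bytes. acc=0x6
Byte[3]=9F: continuation. acc=(acc<<6)|0x1F=0x19F
Byte[4]=AC: continuation. acc=(acc<<6)|0x2C=0x67EC
Completed: cp=U+67EC (starts at byte 2)
Byte[5]=40: 1-byte ASCII. cp=U+0040
Byte[6]=C2: 2-byte lead, need 1 cont bytes. acc=0x2
Byte[7]=B3: continuation. acc=(acc<<6)|0x33=0xB3
Completed: cp=U+00B3 (starts at byte 6)
Byte[8]=E2: 3-byte lead, need 2 cont bytes. acc=0x2
Byte[9]=9D: continuation. acc=(acc<<6)|0x1D=0x9D
Byte[10]=80: continuation. acc=(acc<<6)|0x00=0x2740
Completed: cp=U+2740 (starts at byte 8)
Byte[11]=38: 1-byte ASCII. cp=U+0038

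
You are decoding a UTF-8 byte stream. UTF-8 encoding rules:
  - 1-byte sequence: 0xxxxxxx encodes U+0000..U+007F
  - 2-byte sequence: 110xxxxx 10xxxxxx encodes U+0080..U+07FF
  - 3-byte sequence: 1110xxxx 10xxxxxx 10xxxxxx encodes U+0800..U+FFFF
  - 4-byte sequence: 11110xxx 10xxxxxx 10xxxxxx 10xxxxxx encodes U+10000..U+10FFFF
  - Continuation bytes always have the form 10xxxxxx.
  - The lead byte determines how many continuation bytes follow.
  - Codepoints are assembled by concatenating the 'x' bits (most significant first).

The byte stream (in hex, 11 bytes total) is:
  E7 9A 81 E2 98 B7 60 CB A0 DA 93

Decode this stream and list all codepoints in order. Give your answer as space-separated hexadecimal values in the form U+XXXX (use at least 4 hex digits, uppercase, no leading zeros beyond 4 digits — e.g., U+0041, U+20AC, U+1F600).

Answer: U+7681 U+2637 U+0060 U+02E0 U+0693

Derivation:
Byte[0]=E7: 3-byte lead, need 2 cont bytes. acc=0x7
Byte[1]=9A: continuation. acc=(acc<<6)|0x1A=0x1DA
Byte[2]=81: continuation. acc=(acc<<6)|0x01=0x7681
Completed: cp=U+7681 (starts at byte 0)
Byte[3]=E2: 3-byte lead, need 2 cont bytes. acc=0x2
Byte[4]=98: continuation. acc=(acc<<6)|0x18=0x98
Byte[5]=B7: continuation. acc=(acc<<6)|0x37=0x2637
Completed: cp=U+2637 (starts at byte 3)
Byte[6]=60: 1-byte ASCII. cp=U+0060
Byte[7]=CB: 2-byte lead, need 1 cont bytes. acc=0xB
Byte[8]=A0: continuation. acc=(acc<<6)|0x20=0x2E0
Completed: cp=U+02E0 (starts at byte 7)
Byte[9]=DA: 2-byte lead, need 1 cont bytes. acc=0x1A
Byte[10]=93: continuation. acc=(acc<<6)|0x13=0x693
Completed: cp=U+0693 (starts at byte 9)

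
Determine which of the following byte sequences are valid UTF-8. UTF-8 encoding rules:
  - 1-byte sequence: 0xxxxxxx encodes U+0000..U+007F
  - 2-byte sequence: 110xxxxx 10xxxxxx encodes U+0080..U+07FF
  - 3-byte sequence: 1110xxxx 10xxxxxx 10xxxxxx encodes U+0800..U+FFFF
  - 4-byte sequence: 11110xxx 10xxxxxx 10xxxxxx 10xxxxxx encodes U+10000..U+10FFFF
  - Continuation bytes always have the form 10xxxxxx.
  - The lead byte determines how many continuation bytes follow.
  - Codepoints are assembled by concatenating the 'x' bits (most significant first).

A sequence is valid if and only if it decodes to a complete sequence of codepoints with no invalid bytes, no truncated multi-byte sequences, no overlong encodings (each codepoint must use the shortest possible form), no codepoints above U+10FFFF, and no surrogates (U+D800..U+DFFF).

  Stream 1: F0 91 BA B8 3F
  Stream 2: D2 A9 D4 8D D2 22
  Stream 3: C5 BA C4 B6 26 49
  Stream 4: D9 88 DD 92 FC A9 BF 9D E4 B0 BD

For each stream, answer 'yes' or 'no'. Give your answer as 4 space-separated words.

Stream 1: decodes cleanly. VALID
Stream 2: error at byte offset 5. INVALID
Stream 3: decodes cleanly. VALID
Stream 4: error at byte offset 4. INVALID

Answer: yes no yes no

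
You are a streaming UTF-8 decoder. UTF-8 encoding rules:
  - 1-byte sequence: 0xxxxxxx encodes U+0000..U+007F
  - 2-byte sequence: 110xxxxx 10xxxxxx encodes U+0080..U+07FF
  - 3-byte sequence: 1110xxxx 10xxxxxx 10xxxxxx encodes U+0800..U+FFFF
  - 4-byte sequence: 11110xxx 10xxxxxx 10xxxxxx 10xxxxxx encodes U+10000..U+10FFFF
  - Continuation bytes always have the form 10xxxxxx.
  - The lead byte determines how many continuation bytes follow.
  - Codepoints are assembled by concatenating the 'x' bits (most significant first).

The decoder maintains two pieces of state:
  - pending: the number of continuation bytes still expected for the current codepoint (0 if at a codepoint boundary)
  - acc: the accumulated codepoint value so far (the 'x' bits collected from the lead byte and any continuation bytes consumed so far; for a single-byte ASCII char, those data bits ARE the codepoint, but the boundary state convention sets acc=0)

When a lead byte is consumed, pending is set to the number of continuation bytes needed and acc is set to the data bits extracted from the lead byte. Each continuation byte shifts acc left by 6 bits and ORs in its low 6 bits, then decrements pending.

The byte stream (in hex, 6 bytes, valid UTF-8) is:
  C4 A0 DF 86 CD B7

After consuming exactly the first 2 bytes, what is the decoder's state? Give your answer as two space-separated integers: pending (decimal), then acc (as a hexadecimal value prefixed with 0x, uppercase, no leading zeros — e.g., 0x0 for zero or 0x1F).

Byte[0]=C4: 2-byte lead. pending=1, acc=0x4
Byte[1]=A0: continuation. acc=(acc<<6)|0x20=0x120, pending=0

Answer: 0 0x120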